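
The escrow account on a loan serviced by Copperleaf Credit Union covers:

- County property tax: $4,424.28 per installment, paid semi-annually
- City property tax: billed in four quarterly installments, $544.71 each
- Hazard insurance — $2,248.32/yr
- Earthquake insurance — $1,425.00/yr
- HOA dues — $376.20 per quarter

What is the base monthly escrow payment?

$1,350.46

County property tax: $4,424.28 × 2 = $8,848.56/yr
City property tax: $544.71 × 4 = $2,178.84/yr
Hazard insurance: $2,248.32/yr
Earthquake insurance: $1,425.00/yr
HOA dues: $376.20 × 4 = $1,504.80/yr
Total annual escrow = $8,848.56 + $2,178.84 + $2,248.32 + $1,425.00 + $1,504.80 = $16,205.52
Per month = $16,205.52 ÷ 12 = $1,350.46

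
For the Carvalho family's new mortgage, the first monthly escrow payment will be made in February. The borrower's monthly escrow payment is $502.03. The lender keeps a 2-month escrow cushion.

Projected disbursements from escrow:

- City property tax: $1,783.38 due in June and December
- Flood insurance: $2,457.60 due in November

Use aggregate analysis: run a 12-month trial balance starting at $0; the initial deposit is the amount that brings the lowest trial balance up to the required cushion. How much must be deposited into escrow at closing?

Cushion = 2 × $502.03 = $1,004.06
Trial balance (start $0, +$502.03 each month, − disbursements):
  Feb: +$502.03 → $502.03
  Mar: +$502.03 → $1,004.06
  Apr: +$502.03 → $1,506.09
  May: +$502.03 → $2,008.12
  Jun: +$502.03 − $1,783.38 → $726.77
  Jul: +$502.03 → $1,228.80
  Aug: +$502.03 → $1,730.83
  Sep: +$502.03 → $2,232.86
  Oct: +$502.03 → $2,734.89
  Nov: +$502.03 − $2,457.60 → $779.32
  Dec: +$502.03 − $1,783.38 → -$502.03
  Jan: +$502.03 → $0.00
Lowest trial balance = -$502.03 (Dec)
Initial deposit = cushion − low point = $1,004.06 − (-$502.03) = $1,506.09

$1,506.09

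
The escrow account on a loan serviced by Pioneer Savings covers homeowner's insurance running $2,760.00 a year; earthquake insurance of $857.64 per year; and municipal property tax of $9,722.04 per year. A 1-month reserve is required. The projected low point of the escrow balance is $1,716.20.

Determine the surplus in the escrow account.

Homeowner's insurance: $2,760.00 annually
Earthquake insurance: $857.64 annually
Municipal property tax: $9,722.04 annually
Combined annual = $2,760.00 + $857.64 + $9,722.04 = $13,339.68
Base monthly escrow = $13,339.68 / 12 = $1,111.64
Cushion = 1 × $1,111.64 = $1,111.64
Surplus = $1,716.20 − $1,111.64 = $604.56

$604.56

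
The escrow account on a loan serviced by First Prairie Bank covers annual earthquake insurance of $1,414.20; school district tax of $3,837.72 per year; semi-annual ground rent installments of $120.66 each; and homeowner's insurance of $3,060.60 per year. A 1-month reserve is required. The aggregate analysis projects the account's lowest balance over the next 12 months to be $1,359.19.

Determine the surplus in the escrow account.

Earthquake insurance = $1,414.20 annually
School district tax = $3,837.72 annually
Ground rent = $120.66 × 2 = $241.32 annually
Homeowner's insurance = $3,060.60 annually
Annual escrow total = $1,414.20 + $3,837.72 + $241.32 + $3,060.60 = $8,553.84
Per month = $8,553.84 / 12 = $712.82
Required reserve = 1 × $712.82 = $712.82
Surplus = $1,359.19 − $712.82 = $646.37

$646.37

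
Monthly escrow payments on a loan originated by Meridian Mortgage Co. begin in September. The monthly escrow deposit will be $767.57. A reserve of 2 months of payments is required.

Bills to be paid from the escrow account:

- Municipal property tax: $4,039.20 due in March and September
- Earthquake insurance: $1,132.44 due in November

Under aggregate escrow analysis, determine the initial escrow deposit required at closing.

$5,372.99

Cushion = 2 × $767.57 = $1,535.14
Trial balance (start $0, +$767.57 each month, − disbursements):
  Sep: +$767.57 − $4,039.20 → -$3,271.63
  Oct: +$767.57 → -$2,504.06
  Nov: +$767.57 − $1,132.44 → -$2,868.93
  Dec: +$767.57 → -$2,101.36
  Jan: +$767.57 → -$1,333.79
  Feb: +$767.57 → -$566.22
  Mar: +$767.57 − $4,039.20 → -$3,837.85
  Apr: +$767.57 → -$3,070.28
  May: +$767.57 → -$2,302.71
  Jun: +$767.57 → -$1,535.14
  Jul: +$767.57 → -$767.57
  Aug: +$767.57 → $0.00
Lowest trial balance = -$3,837.85 (Mar)
Initial deposit = cushion − low point = $1,535.14 − (-$3,837.85) = $5,372.99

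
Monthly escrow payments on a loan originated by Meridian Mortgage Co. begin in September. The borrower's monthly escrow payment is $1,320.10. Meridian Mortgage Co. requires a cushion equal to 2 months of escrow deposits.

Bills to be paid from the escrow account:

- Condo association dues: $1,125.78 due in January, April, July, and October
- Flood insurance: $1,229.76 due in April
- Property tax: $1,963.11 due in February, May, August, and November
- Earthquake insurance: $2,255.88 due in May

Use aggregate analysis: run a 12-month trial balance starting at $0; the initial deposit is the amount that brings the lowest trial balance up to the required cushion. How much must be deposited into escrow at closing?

$3,511.61

Cushion = 2 × $1,320.10 = $2,640.20
Trial balance (start $0, +$1,320.10 each month, − disbursements):
  Sep: +$1,320.10 → $1,320.10
  Oct: +$1,320.10 − $1,125.78 → $1,514.42
  Nov: +$1,320.10 − $1,963.11 → $871.41
  Dec: +$1,320.10 → $2,191.51
  Jan: +$1,320.10 − $1,125.78 → $2,385.83
  Feb: +$1,320.10 − $1,963.11 → $1,742.82
  Mar: +$1,320.10 → $3,062.92
  Apr: +$1,320.10 − $2,355.54 → $2,027.48
  May: +$1,320.10 − $4,218.99 → -$871.41
  Jun: +$1,320.10 → $448.69
  Jul: +$1,320.10 − $1,125.78 → $643.01
  Aug: +$1,320.10 − $1,963.11 → $0.00
Lowest trial balance = -$871.41 (May)
Initial deposit = cushion − low point = $2,640.20 − (-$871.41) = $3,511.61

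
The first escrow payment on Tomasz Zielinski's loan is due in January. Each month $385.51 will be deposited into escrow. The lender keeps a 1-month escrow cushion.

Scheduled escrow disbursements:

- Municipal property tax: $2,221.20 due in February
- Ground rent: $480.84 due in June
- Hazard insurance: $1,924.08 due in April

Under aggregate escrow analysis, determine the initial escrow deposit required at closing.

$2,988.75

Cushion = 1 × $385.51 = $385.51
Trial balance (start $0, +$385.51 each month, − disbursements):
  Jan: +$385.51 → $385.51
  Feb: +$385.51 − $2,221.20 → -$1,450.18
  Mar: +$385.51 → -$1,064.67
  Apr: +$385.51 − $1,924.08 → -$2,603.24
  May: +$385.51 → -$2,217.73
  Jun: +$385.51 − $480.84 → -$2,313.06
  Jul: +$385.51 → -$1,927.55
  Aug: +$385.51 → -$1,542.04
  Sep: +$385.51 → -$1,156.53
  Oct: +$385.51 → -$771.02
  Nov: +$385.51 → -$385.51
  Dec: +$385.51 → $0.00
Lowest trial balance = -$2,603.24 (Apr)
Initial deposit = cushion − low point = $385.51 − (-$2,603.24) = $2,988.75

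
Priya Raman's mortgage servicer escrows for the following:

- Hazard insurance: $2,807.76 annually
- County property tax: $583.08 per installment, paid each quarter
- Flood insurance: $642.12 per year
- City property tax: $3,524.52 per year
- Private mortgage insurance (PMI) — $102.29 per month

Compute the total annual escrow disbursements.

Hazard insurance — $2,807.76 per year
County property tax — $583.08 × 4 = $2,332.32 per year
Flood insurance — $642.12 per year
City property tax — $3,524.52 per year
Private mortgage insurance (PMI) — $102.29 × 12 = $1,227.48 per year
Total per year = $2,807.76 + $2,332.32 + $642.12 + $3,524.52 + $1,227.48 = $10,534.20

$10,534.20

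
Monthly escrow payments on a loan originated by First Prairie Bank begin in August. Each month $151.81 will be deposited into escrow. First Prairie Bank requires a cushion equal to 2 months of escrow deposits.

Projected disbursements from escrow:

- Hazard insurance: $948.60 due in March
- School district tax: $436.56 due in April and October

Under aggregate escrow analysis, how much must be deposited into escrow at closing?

Cushion = 2 × $151.81 = $303.62
Trial balance (start $0, +$151.81 each month, − disbursements):
  Aug: +$151.81 → $151.81
  Sep: +$151.81 → $303.62
  Oct: +$151.81 − $436.56 → $18.87
  Nov: +$151.81 → $170.68
  Dec: +$151.81 → $322.49
  Jan: +$151.81 → $474.30
  Feb: +$151.81 → $626.11
  Mar: +$151.81 − $948.60 → -$170.68
  Apr: +$151.81 − $436.56 → -$455.43
  May: +$151.81 → -$303.62
  Jun: +$151.81 → -$151.81
  Jul: +$151.81 → $0.00
Lowest trial balance = -$455.43 (Apr)
Initial deposit = cushion − low point = $303.62 − (-$455.43) = $759.05

$759.05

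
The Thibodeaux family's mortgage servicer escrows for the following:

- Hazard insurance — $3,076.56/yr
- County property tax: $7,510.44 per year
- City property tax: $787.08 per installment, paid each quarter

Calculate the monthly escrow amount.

$1,144.61

Hazard insurance: $3,076.56
County property tax: $7,510.44
City property tax: $787.08 × 4 = $3,148.32
Total annual escrow = $3,076.56 + $7,510.44 + $3,148.32 = $13,735.32
Monthly = $13,735.32 ÷ 12 = $1,144.61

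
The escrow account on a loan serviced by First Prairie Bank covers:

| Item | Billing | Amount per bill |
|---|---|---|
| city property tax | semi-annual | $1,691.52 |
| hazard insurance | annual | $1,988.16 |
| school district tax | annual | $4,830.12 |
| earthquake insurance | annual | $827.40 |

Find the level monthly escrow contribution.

$919.06

City property tax = $1,691.52 × 2 = $3,383.04
Hazard insurance = $1,988.16
School district tax = $4,830.12
Earthquake insurance = $827.40
Total per year = $3,383.04 + $1,988.16 + $4,830.12 + $827.40 = $11,028.72
Per month = $11,028.72 ÷ 12 = $919.06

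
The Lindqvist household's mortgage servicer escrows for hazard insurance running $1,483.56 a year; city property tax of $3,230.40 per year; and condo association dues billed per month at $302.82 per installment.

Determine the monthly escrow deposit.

Hazard insurance — $1,483.56 per year
City property tax — $3,230.40 per year
Condo association dues — $302.82 × 12 = $3,633.84 per year
Yearly total = $1,483.56 + $3,230.40 + $3,633.84 = $8,347.80
Monthly = $8,347.80 / 12 = $695.65

$695.65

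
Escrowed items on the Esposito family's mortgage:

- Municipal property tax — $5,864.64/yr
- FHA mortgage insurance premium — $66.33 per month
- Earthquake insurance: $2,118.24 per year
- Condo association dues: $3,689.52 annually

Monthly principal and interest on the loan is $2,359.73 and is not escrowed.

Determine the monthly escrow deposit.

$1,039.03

Municipal property tax = $5,864.64
FHA mortgage insurance premium = $66.33 × 12 = $795.96
Earthquake insurance = $2,118.24
Condo association dues = $3,689.52
Total per year = $12,468.36
Per month = $12,468.36 ÷ 12 = $1,039.03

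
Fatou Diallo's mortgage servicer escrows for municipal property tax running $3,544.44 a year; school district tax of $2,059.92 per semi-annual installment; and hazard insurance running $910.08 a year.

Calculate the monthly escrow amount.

Municipal property tax — $3,544.44 per year
School district tax — $2,059.92 × 2 = $4,119.84 per year
Hazard insurance — $910.08 per year
Annual escrow total = $8,574.36
Per month = $8,574.36 ÷ 12 = $714.53

$714.53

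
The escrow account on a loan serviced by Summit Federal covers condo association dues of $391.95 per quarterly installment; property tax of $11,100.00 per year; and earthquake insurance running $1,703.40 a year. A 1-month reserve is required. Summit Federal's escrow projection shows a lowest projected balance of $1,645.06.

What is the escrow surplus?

Condo association dues = $391.95 × 4 = $1,567.80 per year
Property tax = $11,100.00 per year
Earthquake insurance = $1,703.40 per year
Annual escrow total = $1,567.80 + $11,100.00 + $1,703.40 = $14,371.20
Per month = $14,371.20 / 12 = $1,197.60
Required reserve = 1 × $1,197.60 = $1,197.60
Surplus = $1,645.06 − $1,197.60 = $447.46

$447.46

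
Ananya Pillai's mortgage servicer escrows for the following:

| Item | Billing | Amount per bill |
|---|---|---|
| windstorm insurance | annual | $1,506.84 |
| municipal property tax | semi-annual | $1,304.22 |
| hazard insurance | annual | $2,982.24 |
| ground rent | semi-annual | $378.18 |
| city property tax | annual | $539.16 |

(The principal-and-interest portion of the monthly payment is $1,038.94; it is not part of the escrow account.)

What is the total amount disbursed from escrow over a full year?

Windstorm insurance — $1,506.84 annually
Municipal property tax — $1,304.22 × 2 = $2,608.44 annually
Hazard insurance — $2,982.24 annually
Ground rent — $378.18 × 2 = $756.36 annually
City property tax — $539.16 annually
Annual escrow total = $8,393.04

$8,393.04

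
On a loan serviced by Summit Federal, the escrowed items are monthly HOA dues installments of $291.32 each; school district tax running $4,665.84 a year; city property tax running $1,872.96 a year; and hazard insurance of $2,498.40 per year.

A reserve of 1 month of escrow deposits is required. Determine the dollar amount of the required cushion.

HOA dues — $291.32 × 12 = $3,495.84/yr
School district tax — $4,665.84/yr
City property tax — $1,872.96/yr
Hazard insurance — $2,498.40/yr
Annual escrow total = $12,533.04
Monthly escrow = $12,533.04 / 12 = $1,044.42
Required cushion = 1 × $1,044.42 = $1,044.42

$1,044.42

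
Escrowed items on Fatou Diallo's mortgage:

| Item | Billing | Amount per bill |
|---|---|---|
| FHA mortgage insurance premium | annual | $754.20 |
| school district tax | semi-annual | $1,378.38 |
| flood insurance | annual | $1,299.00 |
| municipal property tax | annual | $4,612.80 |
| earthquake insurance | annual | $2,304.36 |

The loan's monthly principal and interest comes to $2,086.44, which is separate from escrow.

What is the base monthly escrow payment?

FHA mortgage insurance premium = $754.20
School district tax = $1,378.38 × 2 = $2,756.76
Flood insurance = $1,299.00
Municipal property tax = $4,612.80
Earthquake insurance = $2,304.36
Annual escrow total = $11,727.12
Monthly escrow = $11,727.12 ÷ 12 = $977.26

$977.26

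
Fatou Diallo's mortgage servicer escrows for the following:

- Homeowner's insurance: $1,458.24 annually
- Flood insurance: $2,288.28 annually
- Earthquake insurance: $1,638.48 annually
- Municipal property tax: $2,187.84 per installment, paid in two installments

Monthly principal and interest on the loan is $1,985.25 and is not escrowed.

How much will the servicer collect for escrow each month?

$813.39

Homeowner's insurance — $1,458.24 per year
Flood insurance — $2,288.28 per year
Earthquake insurance — $1,638.48 per year
Municipal property tax — $2,187.84 × 2 = $4,375.68 per year
Total per year = $9,760.68
Monthly = $9,760.68 ÷ 12 = $813.39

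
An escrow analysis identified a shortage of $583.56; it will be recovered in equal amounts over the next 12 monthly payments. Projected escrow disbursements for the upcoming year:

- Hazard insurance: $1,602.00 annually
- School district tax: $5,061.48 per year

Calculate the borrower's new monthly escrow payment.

$603.92

Hazard insurance — $1,602.00 annually
School district tax — $5,061.48 annually
Annual escrow total = $6,663.48
Base monthly escrow = $6,663.48 ÷ 12 = $555.29
Shortage spread = $583.56 ÷ 12 = $48.63/mo
New monthly escrow = $555.29 + $48.63 = $603.92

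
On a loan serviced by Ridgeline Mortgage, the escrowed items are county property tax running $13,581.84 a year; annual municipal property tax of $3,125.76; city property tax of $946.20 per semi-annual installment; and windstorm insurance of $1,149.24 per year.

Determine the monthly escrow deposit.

County property tax: $13,581.84 per year
Municipal property tax: $3,125.76 per year
City property tax: $946.20 × 2 = $1,892.40 per year
Windstorm insurance: $1,149.24 per year
Total per year = $13,581.84 + $3,125.76 + $1,892.40 + $1,149.24 = $19,749.24
Per month = $19,749.24 / 12 = $1,645.77

$1,645.77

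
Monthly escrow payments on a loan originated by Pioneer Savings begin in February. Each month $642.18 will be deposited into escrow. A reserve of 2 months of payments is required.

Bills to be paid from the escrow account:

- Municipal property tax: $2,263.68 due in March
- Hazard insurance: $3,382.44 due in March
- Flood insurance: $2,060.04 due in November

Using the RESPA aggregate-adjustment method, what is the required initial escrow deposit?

$5,646.12

Cushion = 2 × $642.18 = $1,284.36
Trial balance (start $0, +$642.18 each month, − disbursements):
  Feb: +$642.18 → $642.18
  Mar: +$642.18 − $5,646.12 → -$4,361.76
  Apr: +$642.18 → -$3,719.58
  May: +$642.18 → -$3,077.40
  Jun: +$642.18 → -$2,435.22
  Jul: +$642.18 → -$1,793.04
  Aug: +$642.18 → -$1,150.86
  Sep: +$642.18 → -$508.68
  Oct: +$642.18 → $133.50
  Nov: +$642.18 − $2,060.04 → -$1,284.36
  Dec: +$642.18 → -$642.18
  Jan: +$642.18 → $0.00
Lowest trial balance = -$4,361.76 (Mar)
Initial deposit = cushion − low point = $1,284.36 − (-$4,361.76) = $5,646.12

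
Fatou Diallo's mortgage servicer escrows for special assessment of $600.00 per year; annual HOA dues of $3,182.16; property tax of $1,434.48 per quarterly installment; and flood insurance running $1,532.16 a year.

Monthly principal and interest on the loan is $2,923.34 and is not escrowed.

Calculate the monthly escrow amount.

Special assessment: $600.00 per year
HOA dues: $3,182.16 per year
Property tax: $1,434.48 × 4 = $5,737.92 per year
Flood insurance: $1,532.16 per year
Total per year = $11,052.24
Monthly escrow = $11,052.24 ÷ 12 = $921.02

$921.02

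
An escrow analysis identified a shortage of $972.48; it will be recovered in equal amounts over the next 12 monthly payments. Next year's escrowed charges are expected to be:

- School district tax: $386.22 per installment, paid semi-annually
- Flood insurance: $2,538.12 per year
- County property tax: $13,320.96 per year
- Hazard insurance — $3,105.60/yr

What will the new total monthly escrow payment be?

$1,725.80

School district tax = $386.22 × 2 = $772.44 per year
Flood insurance = $2,538.12 per year
County property tax = $13,320.96 per year
Hazard insurance = $3,105.60 per year
Total per year = $19,737.12
Monthly escrow = $19,737.12 / 12 = $1,644.76
Shortage spread = $972.48 / 12 = $81.04/mo
New monthly escrow = $1,644.76 + $81.04 = $1,725.80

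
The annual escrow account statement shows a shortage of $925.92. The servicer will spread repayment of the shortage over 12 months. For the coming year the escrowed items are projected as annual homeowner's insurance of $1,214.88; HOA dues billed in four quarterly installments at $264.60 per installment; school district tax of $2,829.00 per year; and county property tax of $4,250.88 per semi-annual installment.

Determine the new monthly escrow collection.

$1,210.83

Homeowner's insurance — $1,214.88/yr
HOA dues — $264.60 × 4 = $1,058.40/yr
School district tax — $2,829.00/yr
County property tax — $4,250.88 × 2 = $8,501.76/yr
Annual escrow total = $13,604.04
Per month = $13,604.04 ÷ 12 = $1,133.67
Shortage spread = $925.92 / 12 = $77.16/mo
New monthly escrow = $1,133.67 + $77.16 = $1,210.83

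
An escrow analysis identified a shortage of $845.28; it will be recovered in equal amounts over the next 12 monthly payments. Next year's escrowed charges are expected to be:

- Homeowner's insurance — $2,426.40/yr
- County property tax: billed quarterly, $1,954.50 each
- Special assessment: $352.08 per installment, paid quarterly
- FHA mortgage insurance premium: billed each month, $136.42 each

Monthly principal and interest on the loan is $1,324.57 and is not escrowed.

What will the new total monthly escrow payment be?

Homeowner's insurance = $2,426.40 per year
County property tax = $1,954.50 × 4 = $7,818.00 per year
Special assessment = $352.08 × 4 = $1,408.32 per year
FHA mortgage insurance premium = $136.42 × 12 = $1,637.04 per year
Total per year = $2,426.40 + $7,818.00 + $1,408.32 + $1,637.04 = $13,289.76
Base monthly escrow = $13,289.76 / 12 = $1,107.48
Monthly shortage recovery: $845.28 / 12 = $70.44
Adjusted monthly = $1,107.48 + $70.44 = $1,177.92

$1,177.92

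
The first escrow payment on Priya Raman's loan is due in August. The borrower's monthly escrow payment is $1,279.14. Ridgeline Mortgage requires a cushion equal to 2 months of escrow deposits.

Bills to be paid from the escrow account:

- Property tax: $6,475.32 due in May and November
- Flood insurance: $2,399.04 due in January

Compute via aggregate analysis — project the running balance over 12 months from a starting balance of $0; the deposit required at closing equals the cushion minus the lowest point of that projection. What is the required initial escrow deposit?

Cushion = 2 × $1,279.14 = $2,558.28
Trial balance (start $0, +$1,279.14 each month, − disbursements):
  Aug: +$1,279.14 → $1,279.14
  Sep: +$1,279.14 → $2,558.28
  Oct: +$1,279.14 → $3,837.42
  Nov: +$1,279.14 − $6,475.32 → -$1,358.76
  Dec: +$1,279.14 → -$79.62
  Jan: +$1,279.14 − $2,399.04 → -$1,199.52
  Feb: +$1,279.14 → $79.62
  Mar: +$1,279.14 → $1,358.76
  Apr: +$1,279.14 → $2,637.90
  May: +$1,279.14 − $6,475.32 → -$2,558.28
  Jun: +$1,279.14 → -$1,279.14
  Jul: +$1,279.14 → $0.00
Lowest trial balance = -$2,558.28 (May)
Initial deposit = cushion − low point = $2,558.28 − (-$2,558.28) = $5,116.56

$5,116.56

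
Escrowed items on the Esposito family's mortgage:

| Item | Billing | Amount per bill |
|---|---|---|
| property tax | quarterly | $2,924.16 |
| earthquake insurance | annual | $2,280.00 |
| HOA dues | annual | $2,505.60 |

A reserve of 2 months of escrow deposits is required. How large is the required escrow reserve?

$2,747.04

Property tax = $2,924.16 × 4 = $11,696.64 per year
Earthquake insurance = $2,280.00 per year
HOA dues = $2,505.60 per year
Combined annual = $11,696.64 + $2,280.00 + $2,505.60 = $16,482.24
Per month = $16,482.24 ÷ 12 = $1,373.52
Reserve = 2 × $1,373.52 = $2,747.04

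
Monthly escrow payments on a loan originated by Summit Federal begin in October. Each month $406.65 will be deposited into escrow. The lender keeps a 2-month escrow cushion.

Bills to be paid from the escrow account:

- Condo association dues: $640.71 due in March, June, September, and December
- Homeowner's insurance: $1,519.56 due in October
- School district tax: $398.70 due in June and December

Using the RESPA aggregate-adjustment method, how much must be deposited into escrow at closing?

Cushion = 2 × $406.65 = $813.30
Trial balance (start $0, +$406.65 each month, − disbursements):
  Oct: +$406.65 − $1,519.56 → -$1,112.91
  Nov: +$406.65 → -$706.26
  Dec: +$406.65 − $1,039.41 → -$1,339.02
  Jan: +$406.65 → -$932.37
  Feb: +$406.65 → -$525.72
  Mar: +$406.65 − $640.71 → -$759.78
  Apr: +$406.65 → -$353.13
  May: +$406.65 → $53.52
  Jun: +$406.65 − $1,039.41 → -$579.24
  Jul: +$406.65 → -$172.59
  Aug: +$406.65 → $234.06
  Sep: +$406.65 − $640.71 → $0.00
Lowest trial balance = -$1,339.02 (Dec)
Initial deposit = cushion − low point = $813.30 − (-$1,339.02) = $2,152.32

$2,152.32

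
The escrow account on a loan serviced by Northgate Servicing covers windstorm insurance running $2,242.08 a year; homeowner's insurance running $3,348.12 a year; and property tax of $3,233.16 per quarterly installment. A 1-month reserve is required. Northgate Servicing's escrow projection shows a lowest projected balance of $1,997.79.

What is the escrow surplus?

Windstorm insurance: $2,242.08 per year
Homeowner's insurance: $3,348.12 per year
Property tax: $3,233.16 × 4 = $12,932.64 per year
Total annual escrow = $18,522.84
Monthly escrow = $18,522.84 ÷ 12 = $1,543.57
Required reserve = 1 × $1,543.57 = $1,543.57
Surplus = $1,997.79 − $1,543.57 = $454.22

$454.22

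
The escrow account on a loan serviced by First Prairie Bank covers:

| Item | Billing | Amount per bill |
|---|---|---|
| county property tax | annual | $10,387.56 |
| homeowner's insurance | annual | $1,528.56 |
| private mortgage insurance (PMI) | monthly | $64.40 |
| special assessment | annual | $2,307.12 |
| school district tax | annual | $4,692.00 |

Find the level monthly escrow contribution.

County property tax: $10,387.56/yr
Homeowner's insurance: $1,528.56/yr
Private mortgage insurance (PMI): $64.40 × 12 = $772.80/yr
Special assessment: $2,307.12/yr
School district tax: $4,692.00/yr
Annual escrow total = $10,387.56 + $1,528.56 + $772.80 + $2,307.12 + $4,692.00 = $19,688.04
Monthly = $19,688.04 / 12 = $1,640.67

$1,640.67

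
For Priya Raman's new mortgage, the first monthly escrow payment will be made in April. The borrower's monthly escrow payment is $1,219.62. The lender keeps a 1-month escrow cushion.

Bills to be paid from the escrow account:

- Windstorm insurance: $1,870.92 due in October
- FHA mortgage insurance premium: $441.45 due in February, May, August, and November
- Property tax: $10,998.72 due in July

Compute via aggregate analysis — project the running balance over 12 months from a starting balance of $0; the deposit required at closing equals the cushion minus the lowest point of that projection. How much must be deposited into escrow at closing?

$7,781.31

Cushion = 1 × $1,219.62 = $1,219.62
Trial balance (start $0, +$1,219.62 each month, − disbursements):
  Apr: +$1,219.62 → $1,219.62
  May: +$1,219.62 − $441.45 → $1,997.79
  Jun: +$1,219.62 → $3,217.41
  Jul: +$1,219.62 − $10,998.72 → -$6,561.69
  Aug: +$1,219.62 − $441.45 → -$5,783.52
  Sep: +$1,219.62 → -$4,563.90
  Oct: +$1,219.62 − $1,870.92 → -$5,215.20
  Nov: +$1,219.62 − $441.45 → -$4,437.03
  Dec: +$1,219.62 → -$3,217.41
  Jan: +$1,219.62 → -$1,997.79
  Feb: +$1,219.62 − $441.45 → -$1,219.62
  Mar: +$1,219.62 → $0.00
Lowest trial balance = -$6,561.69 (Jul)
Initial deposit = cushion − low point = $1,219.62 − (-$6,561.69) = $7,781.31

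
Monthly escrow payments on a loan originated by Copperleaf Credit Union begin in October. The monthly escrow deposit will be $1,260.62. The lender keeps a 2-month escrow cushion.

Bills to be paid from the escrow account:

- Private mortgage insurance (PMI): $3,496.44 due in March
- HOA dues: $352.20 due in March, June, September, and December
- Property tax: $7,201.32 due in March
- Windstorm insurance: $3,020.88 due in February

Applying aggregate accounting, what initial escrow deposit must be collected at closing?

Cushion = 2 × $1,260.62 = $2,521.24
Trial balance (start $0, +$1,260.62 each month, − disbursements):
  Oct: +$1,260.62 → $1,260.62
  Nov: +$1,260.62 → $2,521.24
  Dec: +$1,260.62 − $352.20 → $3,429.66
  Jan: +$1,260.62 → $4,690.28
  Feb: +$1,260.62 − $3,020.88 → $2,930.02
  Mar: +$1,260.62 − $11,049.96 → -$6,859.32
  Apr: +$1,260.62 → -$5,598.70
  May: +$1,260.62 → -$4,338.08
  Jun: +$1,260.62 − $352.20 → -$3,429.66
  Jul: +$1,260.62 → -$2,169.04
  Aug: +$1,260.62 → -$908.42
  Sep: +$1,260.62 − $352.20 → $0.00
Lowest trial balance = -$6,859.32 (Mar)
Initial deposit = cushion − low point = $2,521.24 − (-$6,859.32) = $9,380.56

$9,380.56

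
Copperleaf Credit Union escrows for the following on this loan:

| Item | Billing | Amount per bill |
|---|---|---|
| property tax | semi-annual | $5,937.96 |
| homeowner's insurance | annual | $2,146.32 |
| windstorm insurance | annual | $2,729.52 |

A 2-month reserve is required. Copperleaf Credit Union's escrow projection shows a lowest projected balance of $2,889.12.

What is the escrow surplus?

$97.16

Property tax: $5,937.96 × 2 = $11,875.92 annually
Homeowner's insurance: $2,146.32 annually
Windstorm insurance: $2,729.52 annually
Annual escrow total = $11,875.92 + $2,146.32 + $2,729.52 = $16,751.76
Monthly = $16,751.76 ÷ 12 = $1,395.98
Cushion = 2 × $1,395.98 = $2,791.96
Excess over cushion: $2,889.12 − $2,791.96 = $97.16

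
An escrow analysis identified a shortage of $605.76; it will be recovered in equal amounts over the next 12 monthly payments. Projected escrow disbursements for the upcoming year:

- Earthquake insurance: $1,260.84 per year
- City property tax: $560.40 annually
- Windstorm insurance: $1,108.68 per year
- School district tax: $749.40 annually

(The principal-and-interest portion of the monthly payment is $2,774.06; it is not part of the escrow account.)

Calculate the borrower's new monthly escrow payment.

Earthquake insurance: $1,260.84
City property tax: $560.40
Windstorm insurance: $1,108.68
School district tax: $749.40
Yearly total = $1,260.84 + $560.40 + $1,108.68 + $749.40 = $3,679.32
Monthly = $3,679.32 / 12 = $306.61
Shortage per month = $605.76 ÷ 12 = $50.48
New monthly escrow = $306.61 + $50.48 = $357.09

$357.09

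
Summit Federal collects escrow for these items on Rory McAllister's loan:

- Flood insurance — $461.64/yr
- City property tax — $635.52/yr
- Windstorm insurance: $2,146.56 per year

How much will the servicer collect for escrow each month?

$270.31

Flood insurance — $461.64 per year
City property tax — $635.52 per year
Windstorm insurance — $2,146.56 per year
Total annual escrow = $461.64 + $635.52 + $2,146.56 = $3,243.72
Base monthly escrow = $3,243.72 / 12 = $270.31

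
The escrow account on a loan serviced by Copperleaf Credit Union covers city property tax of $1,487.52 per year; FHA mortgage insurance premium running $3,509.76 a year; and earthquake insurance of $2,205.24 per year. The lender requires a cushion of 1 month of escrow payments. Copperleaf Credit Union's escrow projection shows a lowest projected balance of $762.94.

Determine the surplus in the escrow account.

City property tax = $1,487.52 annually
FHA mortgage insurance premium = $3,509.76 annually
Earthquake insurance = $2,205.24 annually
Combined annual = $7,202.52
Monthly = $7,202.52 / 12 = $600.21
Cushion = 1 × $600.21 = $600.21
Excess over cushion: $762.94 − $600.21 = $162.73

$162.73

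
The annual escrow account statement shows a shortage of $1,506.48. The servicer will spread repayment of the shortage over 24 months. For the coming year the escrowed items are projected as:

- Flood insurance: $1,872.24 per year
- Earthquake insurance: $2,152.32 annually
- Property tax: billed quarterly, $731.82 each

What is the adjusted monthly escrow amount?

$642.09

Flood insurance — $1,872.24 annually
Earthquake insurance — $2,152.32 annually
Property tax — $731.82 × 4 = $2,927.28 annually
Total annual escrow = $6,951.84
Monthly escrow = $6,951.84 ÷ 12 = $579.32
Shortage per month = $1,506.48 / 24 = $62.77
New monthly escrow = $579.32 + $62.77 = $642.09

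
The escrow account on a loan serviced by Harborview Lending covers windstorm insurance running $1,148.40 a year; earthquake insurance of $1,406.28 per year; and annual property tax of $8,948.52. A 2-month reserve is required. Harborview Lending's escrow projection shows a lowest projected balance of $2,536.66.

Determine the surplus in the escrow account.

Windstorm insurance: $1,148.40
Earthquake insurance: $1,406.28
Property tax: $8,948.52
Annual escrow total = $11,503.20
Monthly = $11,503.20 / 12 = $958.60
Required reserve = 2 × $958.60 = $1,917.20
Excess over cushion: $2,536.66 − $1,917.20 = $619.46

$619.46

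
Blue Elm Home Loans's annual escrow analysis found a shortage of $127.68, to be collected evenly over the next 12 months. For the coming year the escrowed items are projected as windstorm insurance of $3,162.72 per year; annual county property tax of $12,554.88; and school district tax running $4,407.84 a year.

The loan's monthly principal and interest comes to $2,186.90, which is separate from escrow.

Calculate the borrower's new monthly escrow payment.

Windstorm insurance — $3,162.72 annually
County property tax — $12,554.88 annually
School district tax — $4,407.84 annually
Total per year = $20,125.44
Monthly escrow = $20,125.44 / 12 = $1,677.12
Shortage per month = $127.68 ÷ 12 = $10.64
Adjusted monthly = $1,677.12 + $10.64 = $1,687.76

$1,687.76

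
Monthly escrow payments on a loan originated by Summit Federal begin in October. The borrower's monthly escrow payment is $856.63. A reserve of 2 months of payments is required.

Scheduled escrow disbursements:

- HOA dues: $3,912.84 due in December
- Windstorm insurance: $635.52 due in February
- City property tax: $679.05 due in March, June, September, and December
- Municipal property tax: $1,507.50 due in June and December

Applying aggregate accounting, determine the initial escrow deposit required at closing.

$5,242.76

Cushion = 2 × $856.63 = $1,713.26
Trial balance (start $0, +$856.63 each month, − disbursements):
  Oct: +$856.63 → $856.63
  Nov: +$856.63 → $1,713.26
  Dec: +$856.63 − $6,099.39 → -$3,529.50
  Jan: +$856.63 → -$2,672.87
  Feb: +$856.63 − $635.52 → -$2,451.76
  Mar: +$856.63 − $679.05 → -$2,274.18
  Apr: +$856.63 → -$1,417.55
  May: +$856.63 → -$560.92
  Jun: +$856.63 − $2,186.55 → -$1,890.84
  Jul: +$856.63 → -$1,034.21
  Aug: +$856.63 → -$177.58
  Sep: +$856.63 − $679.05 → $0.00
Lowest trial balance = -$3,529.50 (Dec)
Initial deposit = cushion − low point = $1,713.26 − (-$3,529.50) = $5,242.76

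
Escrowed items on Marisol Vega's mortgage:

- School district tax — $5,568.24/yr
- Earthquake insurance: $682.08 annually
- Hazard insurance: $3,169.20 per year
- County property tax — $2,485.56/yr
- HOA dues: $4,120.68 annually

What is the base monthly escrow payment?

School district tax = $5,568.24 annually
Earthquake insurance = $682.08 annually
Hazard insurance = $3,169.20 annually
County property tax = $2,485.56 annually
HOA dues = $4,120.68 annually
Annual escrow total = $5,568.24 + $682.08 + $3,169.20 + $2,485.56 + $4,120.68 = $16,025.76
Monthly escrow = $16,025.76 ÷ 12 = $1,335.48

$1,335.48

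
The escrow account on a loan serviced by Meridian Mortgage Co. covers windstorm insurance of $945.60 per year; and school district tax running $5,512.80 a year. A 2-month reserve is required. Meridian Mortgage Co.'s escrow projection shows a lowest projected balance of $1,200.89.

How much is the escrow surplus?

$124.49

Windstorm insurance = $945.60 annually
School district tax = $5,512.80 annually
Total per year = $6,458.40
Monthly = $6,458.40 / 12 = $538.20
Required cushion = 2 × $538.20 = $1,076.40
Excess over cushion: $1,200.89 − $1,076.40 = $124.49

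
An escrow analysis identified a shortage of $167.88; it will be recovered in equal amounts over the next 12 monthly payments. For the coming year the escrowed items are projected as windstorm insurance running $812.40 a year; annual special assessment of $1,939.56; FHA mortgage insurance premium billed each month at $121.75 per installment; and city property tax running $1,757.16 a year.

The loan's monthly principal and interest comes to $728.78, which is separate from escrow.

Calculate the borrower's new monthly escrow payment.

Windstorm insurance — $812.40/yr
Special assessment — $1,939.56/yr
FHA mortgage insurance premium — $121.75 × 12 = $1,461.00/yr
City property tax — $1,757.16/yr
Total annual escrow = $812.40 + $1,939.56 + $1,461.00 + $1,757.16 = $5,970.12
Monthly escrow = $5,970.12 ÷ 12 = $497.51
Shortage spread = $167.88 / 12 = $13.99/mo
Adjusted monthly = $497.51 + $13.99 = $511.50

$511.50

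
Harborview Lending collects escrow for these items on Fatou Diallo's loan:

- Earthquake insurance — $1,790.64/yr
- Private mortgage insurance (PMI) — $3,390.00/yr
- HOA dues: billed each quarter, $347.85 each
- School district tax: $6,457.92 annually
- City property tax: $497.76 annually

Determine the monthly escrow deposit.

Earthquake insurance: $1,790.64 annually
Private mortgage insurance (PMI): $3,390.00 annually
HOA dues: $347.85 × 4 = $1,391.40 annually
School district tax: $6,457.92 annually
City property tax: $497.76 annually
Combined annual = $13,527.72
Monthly = $13,527.72 / 12 = $1,127.31

$1,127.31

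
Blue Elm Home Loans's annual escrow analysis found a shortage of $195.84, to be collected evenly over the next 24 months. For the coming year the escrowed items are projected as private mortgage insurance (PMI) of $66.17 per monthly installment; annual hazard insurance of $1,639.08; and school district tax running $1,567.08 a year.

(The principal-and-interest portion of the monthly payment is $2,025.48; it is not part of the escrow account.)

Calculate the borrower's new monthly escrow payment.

Private mortgage insurance (PMI): $66.17 × 12 = $794.04
Hazard insurance: $1,639.08
School district tax: $1,567.08
Combined annual = $794.04 + $1,639.08 + $1,567.08 = $4,000.20
Per month = $4,000.20 / 12 = $333.35
Shortage spread = $195.84 ÷ 24 = $8.16/mo
New monthly escrow = $333.35 + $8.16 = $341.51

$341.51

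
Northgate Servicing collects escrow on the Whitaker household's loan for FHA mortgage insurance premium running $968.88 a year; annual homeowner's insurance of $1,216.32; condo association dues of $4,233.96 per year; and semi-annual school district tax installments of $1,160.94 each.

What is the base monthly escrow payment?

FHA mortgage insurance premium: $968.88 annually
Homeowner's insurance: $1,216.32 annually
Condo association dues: $4,233.96 annually
School district tax: $1,160.94 × 2 = $2,321.88 annually
Annual escrow total = $968.88 + $1,216.32 + $4,233.96 + $2,321.88 = $8,741.04
Per month = $8,741.04 ÷ 12 = $728.42

$728.42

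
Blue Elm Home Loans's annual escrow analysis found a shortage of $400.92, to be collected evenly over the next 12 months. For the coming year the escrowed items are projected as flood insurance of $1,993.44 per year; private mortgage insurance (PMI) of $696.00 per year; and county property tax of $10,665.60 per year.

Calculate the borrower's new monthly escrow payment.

Flood insurance — $1,993.44/yr
Private mortgage insurance (PMI) — $696.00/yr
County property tax — $10,665.60/yr
Combined annual = $13,355.04
Monthly escrow = $13,355.04 / 12 = $1,112.92
Monthly shortage recovery: $400.92 ÷ 12 = $33.41
New monthly escrow = $1,112.92 + $33.41 = $1,146.33

$1,146.33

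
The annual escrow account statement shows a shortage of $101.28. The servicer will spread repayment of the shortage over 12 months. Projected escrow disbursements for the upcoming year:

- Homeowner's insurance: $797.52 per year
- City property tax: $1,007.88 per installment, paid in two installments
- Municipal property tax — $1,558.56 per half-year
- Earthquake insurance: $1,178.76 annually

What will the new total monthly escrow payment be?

Homeowner's insurance = $797.52 annually
City property tax = $1,007.88 × 2 = $2,015.76 annually
Municipal property tax = $1,558.56 × 2 = $3,117.12 annually
Earthquake insurance = $1,178.76 annually
Total per year = $797.52 + $2,015.76 + $3,117.12 + $1,178.76 = $7,109.16
Per month = $7,109.16 / 12 = $592.43
Monthly shortage recovery: $101.28 ÷ 12 = $8.44
New monthly escrow = $592.43 + $8.44 = $600.87

$600.87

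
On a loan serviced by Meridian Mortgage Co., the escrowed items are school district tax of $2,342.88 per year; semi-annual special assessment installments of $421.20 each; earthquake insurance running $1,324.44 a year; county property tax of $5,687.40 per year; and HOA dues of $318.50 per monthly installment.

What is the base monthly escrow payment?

School district tax = $2,342.88 per year
Special assessment = $421.20 × 2 = $842.40 per year
Earthquake insurance = $1,324.44 per year
County property tax = $5,687.40 per year
HOA dues = $318.50 × 12 = $3,822.00 per year
Total annual escrow = $2,342.88 + $842.40 + $1,324.44 + $5,687.40 + $3,822.00 = $14,019.12
Monthly = $14,019.12 / 12 = $1,168.26

$1,168.26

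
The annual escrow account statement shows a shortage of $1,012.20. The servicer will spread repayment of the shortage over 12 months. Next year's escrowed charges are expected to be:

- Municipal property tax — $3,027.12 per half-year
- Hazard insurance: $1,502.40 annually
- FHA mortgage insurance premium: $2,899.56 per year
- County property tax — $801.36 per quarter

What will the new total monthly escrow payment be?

Municipal property tax: $3,027.12 × 2 = $6,054.24 annually
Hazard insurance: $1,502.40 annually
FHA mortgage insurance premium: $2,899.56 annually
County property tax: $801.36 × 4 = $3,205.44 annually
Yearly total = $6,054.24 + $1,502.40 + $2,899.56 + $3,205.44 = $13,661.64
Monthly = $13,661.64 / 12 = $1,138.47
Shortage spread = $1,012.20 ÷ 12 = $84.35/mo
New monthly escrow = $1,138.47 + $84.35 = $1,222.82

$1,222.82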